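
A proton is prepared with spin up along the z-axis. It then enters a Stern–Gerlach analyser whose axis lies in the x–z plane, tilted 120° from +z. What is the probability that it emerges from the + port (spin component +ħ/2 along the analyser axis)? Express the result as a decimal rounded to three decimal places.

0.250

For spin-½, the probability of finding spin-up along an axis at angle θ to the initial spin direction is cos²(θ/2); spin-down is sin²(θ/2).
θ = 120°, so P = cos²(60°) ≈ 0.250.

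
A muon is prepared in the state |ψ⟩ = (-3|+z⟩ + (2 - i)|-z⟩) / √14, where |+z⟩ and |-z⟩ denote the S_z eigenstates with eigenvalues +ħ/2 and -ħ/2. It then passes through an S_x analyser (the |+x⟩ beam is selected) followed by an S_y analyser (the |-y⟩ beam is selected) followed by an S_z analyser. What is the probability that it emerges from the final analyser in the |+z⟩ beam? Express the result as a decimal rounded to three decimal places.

0.018

First analyser (S_x): P(|+x⟩) = |⟨+x|ψ⟩|² = 2/28.
After stage 1 the state is |+x⟩; P(|-y⟩) = |⟨-y|+x⟩|² = 1/2.
After stage 2 the state is |-y⟩; P(|+z⟩) = |⟨+z|-y⟩|² = 1/2.
Joint probability = 2/28 × 1/2 × 1/2 = 0.018.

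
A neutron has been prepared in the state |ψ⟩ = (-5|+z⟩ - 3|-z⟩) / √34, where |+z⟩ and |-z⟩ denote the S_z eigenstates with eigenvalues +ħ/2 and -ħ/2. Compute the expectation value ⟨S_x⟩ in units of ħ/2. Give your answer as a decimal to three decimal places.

0.882

⟨σ_x⟩ = 2 Re(a* b)/(|a|²+|b|²) with a = -5, b = -3.
a* b = 15, so ⟨σ_x⟩ = 30/34.
⟨S_x⟩ = (ħ/2)·⟨σ_x⟩.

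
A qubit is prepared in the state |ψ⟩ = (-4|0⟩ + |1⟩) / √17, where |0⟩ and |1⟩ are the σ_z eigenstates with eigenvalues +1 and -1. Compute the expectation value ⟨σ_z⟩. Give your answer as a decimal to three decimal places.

⟨σ_z⟩ = |a|² - |b|² divided by |a|²+|b|², with a, b the |0⟩, |1⟩ amplitudes.
= (16 - 1)/17 = 15/17.

0.882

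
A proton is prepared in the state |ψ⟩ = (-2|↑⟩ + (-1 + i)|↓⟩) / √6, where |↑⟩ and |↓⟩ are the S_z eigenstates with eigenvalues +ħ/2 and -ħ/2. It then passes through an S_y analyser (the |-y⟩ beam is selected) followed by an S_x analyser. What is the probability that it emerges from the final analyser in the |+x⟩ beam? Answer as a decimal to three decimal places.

First analyser (S_y): P(|-y⟩) = |⟨-y|ψ⟩|² = 10/12.
After stage 1 the state is |-y⟩; P(|+x⟩) = |⟨+x|-y⟩|² = 1/2.
Joint probability = 10/12 × 1/2 = 0.417.

0.417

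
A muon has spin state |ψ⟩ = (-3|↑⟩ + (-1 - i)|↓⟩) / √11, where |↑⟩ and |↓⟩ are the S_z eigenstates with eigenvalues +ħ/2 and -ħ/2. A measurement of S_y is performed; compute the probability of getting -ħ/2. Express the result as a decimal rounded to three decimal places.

0.227

|-y⟩ = (|↑⟩ - i|↓⟩)/√2, so ⟨-y|ψ⟩ = (-2 - i) / (√2·√11).
P = |-2 - i|² / 22 = 5/22.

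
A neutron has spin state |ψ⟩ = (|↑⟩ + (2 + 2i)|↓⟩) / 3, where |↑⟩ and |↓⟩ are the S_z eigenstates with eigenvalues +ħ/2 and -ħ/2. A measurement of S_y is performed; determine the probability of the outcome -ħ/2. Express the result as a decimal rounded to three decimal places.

0.278

|-y⟩ = (|↑⟩ - i|↓⟩)/√2, so ⟨-y|ψ⟩ = (-1 + 2i) / (√2·3).
P = |-1 + 2i|² / 18 = 5/18.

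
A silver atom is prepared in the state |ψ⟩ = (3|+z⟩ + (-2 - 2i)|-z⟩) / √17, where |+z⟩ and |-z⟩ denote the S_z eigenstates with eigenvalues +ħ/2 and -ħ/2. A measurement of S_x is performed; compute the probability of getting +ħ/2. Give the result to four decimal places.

|+x⟩ = (|+z⟩ + |-z⟩)/√2, so ⟨+x|ψ⟩ = (1 - 2i) / (√2·√17).
P = |1 - 2i|² / 34 = 5/34.

0.1471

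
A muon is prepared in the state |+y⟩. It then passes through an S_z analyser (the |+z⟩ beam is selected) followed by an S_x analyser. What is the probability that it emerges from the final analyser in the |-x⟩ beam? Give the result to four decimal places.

First analyser (S_z): from |+y⟩, P(|+z⟩) = 1/2.
After stage 1 the state is |+z⟩; P(|-x⟩) = |⟨-x|+z⟩|² = 1/2.
Joint probability = 1/2 × 1/2 = 0.2500.

0.2500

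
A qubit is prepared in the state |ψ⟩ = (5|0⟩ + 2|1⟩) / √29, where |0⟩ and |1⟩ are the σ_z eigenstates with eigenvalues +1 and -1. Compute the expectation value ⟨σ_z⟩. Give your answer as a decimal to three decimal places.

0.724

⟨σ_z⟩ = |a|² - |b|² divided by |a|²+|b|², with a, b the |0⟩, |1⟩ amplitudes.
= (25 - 4)/29 = 21/29.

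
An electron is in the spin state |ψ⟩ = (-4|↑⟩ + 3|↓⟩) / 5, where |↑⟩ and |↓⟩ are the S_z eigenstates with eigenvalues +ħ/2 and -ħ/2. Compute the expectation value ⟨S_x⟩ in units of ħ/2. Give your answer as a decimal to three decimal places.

-0.960

⟨σ_x⟩ = 2 Re(a* b)/(|a|²+|b|²) with a = -4, b = 3.
a* b = -12, so ⟨σ_x⟩ = -24/25.
⟨S_x⟩ = (ħ/2)·⟨σ_x⟩.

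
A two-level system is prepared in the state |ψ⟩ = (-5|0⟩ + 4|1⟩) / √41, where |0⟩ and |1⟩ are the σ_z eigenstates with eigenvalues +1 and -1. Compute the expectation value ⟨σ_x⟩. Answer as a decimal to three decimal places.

⟨σ_x⟩ = 2 Re(a* b)/(|a|²+|b|²) with a = -5, b = 4.
a* b = -20, so ⟨σ_x⟩ = -40/41.

-0.976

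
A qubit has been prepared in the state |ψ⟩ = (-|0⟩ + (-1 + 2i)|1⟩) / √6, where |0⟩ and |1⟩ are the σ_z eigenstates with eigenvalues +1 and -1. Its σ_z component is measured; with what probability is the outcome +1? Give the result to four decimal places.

0.1667

The +1 outcome corresponds to |0⟩. Its amplitude in |ψ⟩ is -1/√6.
P = |-1|² / 6 = 1/6.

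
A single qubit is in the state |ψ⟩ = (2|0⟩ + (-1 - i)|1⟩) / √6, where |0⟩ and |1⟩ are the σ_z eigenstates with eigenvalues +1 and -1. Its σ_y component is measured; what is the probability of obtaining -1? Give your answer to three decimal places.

|-y⟩ = (|0⟩ - i|1⟩)/√2, so ⟨-y|ψ⟩ = (3 - i) / (√2·√6).
P = |3 - i|² / 12 = 10/12.

0.833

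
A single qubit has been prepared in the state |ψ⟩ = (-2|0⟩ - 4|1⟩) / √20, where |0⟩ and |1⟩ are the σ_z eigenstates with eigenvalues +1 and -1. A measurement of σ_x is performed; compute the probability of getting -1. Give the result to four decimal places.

0.1000

|-x⟩ = (|0⟩ - |1⟩)/√2, so ⟨-x|ψ⟩ = (2) / (√2·√20).
P = |2|² / 40 = 4/40.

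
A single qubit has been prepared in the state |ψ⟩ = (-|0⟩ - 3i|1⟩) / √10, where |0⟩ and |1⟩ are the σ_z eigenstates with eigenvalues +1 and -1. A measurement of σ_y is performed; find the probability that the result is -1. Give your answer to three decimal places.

0.200

|-y⟩ = (|0⟩ - i|1⟩)/√2, so ⟨-y|ψ⟩ = (2) / (√2·√10).
P = |2|² / 20 = 4/20.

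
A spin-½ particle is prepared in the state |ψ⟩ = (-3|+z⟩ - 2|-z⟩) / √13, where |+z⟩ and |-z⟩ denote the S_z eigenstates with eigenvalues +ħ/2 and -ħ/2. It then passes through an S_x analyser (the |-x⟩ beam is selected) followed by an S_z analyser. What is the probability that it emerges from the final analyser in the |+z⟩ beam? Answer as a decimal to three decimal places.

First analyser (S_x): P(|-x⟩) = |⟨-x|ψ⟩|² = 1/26.
After stage 1 the state is |-x⟩; P(|+z⟩) = |⟨+z|-x⟩|² = 1/2.
Joint probability = 1/26 × 1/2 = 0.019.

0.019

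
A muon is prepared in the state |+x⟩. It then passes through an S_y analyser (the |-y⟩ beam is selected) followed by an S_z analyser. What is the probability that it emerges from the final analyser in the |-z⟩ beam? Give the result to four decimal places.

First analyser (S_y): from |+x⟩, P(|-y⟩) = 1/2.
After stage 1 the state is |-y⟩; P(|-z⟩) = |⟨-z|-y⟩|² = 1/2.
Joint probability = 1/2 × 1/2 = 0.2500.

0.2500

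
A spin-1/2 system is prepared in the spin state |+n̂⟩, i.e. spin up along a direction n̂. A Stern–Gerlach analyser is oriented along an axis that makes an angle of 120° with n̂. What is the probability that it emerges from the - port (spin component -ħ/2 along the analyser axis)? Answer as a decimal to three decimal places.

For spin-½, the probability of finding spin-up along an axis at angle θ to the initial spin direction is cos²(θ/2); spin-down is sin²(θ/2).
θ = 120°, so P = sin²(60°) ≈ 0.750.

0.750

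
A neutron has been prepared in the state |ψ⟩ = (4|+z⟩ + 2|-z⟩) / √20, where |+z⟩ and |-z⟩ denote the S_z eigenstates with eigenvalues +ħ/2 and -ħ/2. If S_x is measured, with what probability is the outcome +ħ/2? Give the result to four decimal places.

|+x⟩ = (|+z⟩ + |-z⟩)/√2, so ⟨+x|ψ⟩ = (6) / (√2·√20).
P = |6|² / 40 = 36/40.

0.9000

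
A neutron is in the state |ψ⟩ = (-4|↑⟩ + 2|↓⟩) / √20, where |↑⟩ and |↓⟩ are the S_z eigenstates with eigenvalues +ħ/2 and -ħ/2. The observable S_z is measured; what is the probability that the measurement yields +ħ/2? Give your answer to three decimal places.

0.800

The +ħ/2 outcome corresponds to |↑⟩. Its amplitude in |ψ⟩ is -4/√20.
P = |-4|² / 20 = 16/20.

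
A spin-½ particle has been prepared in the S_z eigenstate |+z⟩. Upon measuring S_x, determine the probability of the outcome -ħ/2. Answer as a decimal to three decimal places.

In the S_z basis, |+z⟩ = |+z⟩ and |-x⟩ = (|+z⟩ - |-z⟩)/√2.
|⟨-x|+z⟩|² = 1/2.

0.500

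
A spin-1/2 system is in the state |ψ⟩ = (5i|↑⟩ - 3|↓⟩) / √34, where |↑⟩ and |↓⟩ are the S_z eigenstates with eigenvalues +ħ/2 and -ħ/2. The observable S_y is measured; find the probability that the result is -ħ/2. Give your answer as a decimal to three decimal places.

|-y⟩ = (|↑⟩ - i|↓⟩)/√2, so ⟨-y|ψ⟩ = (2i) / (√2·√34).
P = |2i|² / 68 = 4/68.

0.059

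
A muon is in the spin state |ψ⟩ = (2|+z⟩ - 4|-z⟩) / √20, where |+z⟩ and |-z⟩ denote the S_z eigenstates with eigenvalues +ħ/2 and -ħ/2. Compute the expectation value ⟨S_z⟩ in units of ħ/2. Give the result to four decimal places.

⟨σ_z⟩ = |a|² - |b|² divided by |a|²+|b|², with a, b the |+z⟩, |-z⟩ amplitudes.
= (4 - 16)/20 = -12/20.
⟨S_z⟩ = (ħ/2)·⟨σ_z⟩.

-0.6000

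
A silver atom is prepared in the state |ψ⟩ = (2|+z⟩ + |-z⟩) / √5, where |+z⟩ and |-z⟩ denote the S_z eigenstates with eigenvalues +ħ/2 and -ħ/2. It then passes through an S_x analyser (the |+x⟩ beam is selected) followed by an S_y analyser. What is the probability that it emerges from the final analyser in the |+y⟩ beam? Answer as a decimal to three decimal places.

0.450

First analyser (S_x): P(|+x⟩) = |⟨+x|ψ⟩|² = 9/10.
After stage 1 the state is |+x⟩; P(|+y⟩) = |⟨+y|+x⟩|² = 1/2.
Joint probability = 9/10 × 1/2 = 0.450.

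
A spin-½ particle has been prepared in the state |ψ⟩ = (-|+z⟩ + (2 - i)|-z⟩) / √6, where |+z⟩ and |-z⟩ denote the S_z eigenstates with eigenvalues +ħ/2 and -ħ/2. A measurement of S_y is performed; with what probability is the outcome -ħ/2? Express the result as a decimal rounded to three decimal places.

0.333

|-y⟩ = (|+z⟩ - i|-z⟩)/√2, so ⟨-y|ψ⟩ = (2i) / (√2·√6).
P = |2i|² / 12 = 4/12.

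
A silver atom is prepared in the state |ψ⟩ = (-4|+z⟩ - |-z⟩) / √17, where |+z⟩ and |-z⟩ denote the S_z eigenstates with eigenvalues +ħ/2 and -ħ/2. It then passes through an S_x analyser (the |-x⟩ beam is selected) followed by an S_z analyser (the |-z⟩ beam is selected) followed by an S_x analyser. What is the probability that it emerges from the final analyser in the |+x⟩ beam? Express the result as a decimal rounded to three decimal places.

0.066

First analyser (S_x): P(|-x⟩) = |⟨-x|ψ⟩|² = 9/34.
After stage 1 the state is |-x⟩; P(|-z⟩) = |⟨-z|-x⟩|² = 1/2.
After stage 2 the state is |-z⟩; P(|+x⟩) = |⟨+x|-z⟩|² = 1/2.
Joint probability = 9/34 × 1/2 × 1/2 = 0.066.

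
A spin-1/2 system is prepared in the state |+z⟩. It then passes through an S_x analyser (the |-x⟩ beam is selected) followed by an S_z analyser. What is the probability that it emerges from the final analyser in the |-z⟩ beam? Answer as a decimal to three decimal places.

0.250

First analyser (S_x): from |+z⟩, P(|-x⟩) = 1/2.
After stage 1 the state is |-x⟩; P(|-z⟩) = |⟨-z|-x⟩|² = 1/2.
Joint probability = 1/2 × 1/2 = 0.250.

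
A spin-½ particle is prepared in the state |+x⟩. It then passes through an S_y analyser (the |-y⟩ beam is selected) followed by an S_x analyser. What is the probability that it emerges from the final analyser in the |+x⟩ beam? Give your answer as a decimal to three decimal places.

0.250

First analyser (S_y): from |+x⟩, P(|-y⟩) = 1/2.
After stage 1 the state is |-y⟩; P(|+x⟩) = |⟨+x|-y⟩|² = 1/2.
Joint probability = 1/2 × 1/2 = 0.250.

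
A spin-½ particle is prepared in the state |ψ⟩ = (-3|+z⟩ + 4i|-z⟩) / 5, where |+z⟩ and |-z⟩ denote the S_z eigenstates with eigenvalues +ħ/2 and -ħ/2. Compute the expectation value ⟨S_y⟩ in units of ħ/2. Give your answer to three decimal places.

⟨σ_y⟩ = 2 Im(a* b)/(|a|²+|b|²) with a = -3, b = 4i.
a* b = -12i, so ⟨σ_y⟩ = -24/25.
⟨S_y⟩ = (ħ/2)·⟨σ_y⟩.

-0.960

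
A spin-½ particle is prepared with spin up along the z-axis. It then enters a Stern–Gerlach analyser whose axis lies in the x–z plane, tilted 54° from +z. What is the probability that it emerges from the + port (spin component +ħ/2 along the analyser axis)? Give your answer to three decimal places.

0.794

For spin-½, the probability of finding spin-up along an axis at angle θ to the initial spin direction is cos²(θ/2); spin-down is sin²(θ/2).
θ = 54°, so P = cos²(27°) ≈ 0.794.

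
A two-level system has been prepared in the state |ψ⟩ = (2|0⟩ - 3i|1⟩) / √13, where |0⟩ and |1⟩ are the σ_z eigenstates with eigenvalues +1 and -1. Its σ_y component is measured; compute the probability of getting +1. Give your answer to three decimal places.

|+y⟩ = (|0⟩ + i|1⟩)/√2, so ⟨+y|ψ⟩ = (-1) / (√2·√13).
P = |-1|² / 26 = 1/26.

0.038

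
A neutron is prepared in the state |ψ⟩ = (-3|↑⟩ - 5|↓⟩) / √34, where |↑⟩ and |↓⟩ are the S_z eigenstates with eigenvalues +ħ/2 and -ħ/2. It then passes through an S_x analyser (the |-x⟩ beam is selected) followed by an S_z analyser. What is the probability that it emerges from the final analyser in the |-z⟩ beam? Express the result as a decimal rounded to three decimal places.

First analyser (S_x): P(|-x⟩) = |⟨-x|ψ⟩|² = 4/68.
After stage 1 the state is |-x⟩; P(|-z⟩) = |⟨-z|-x⟩|² = 1/2.
Joint probability = 4/68 × 1/2 = 0.029.

0.029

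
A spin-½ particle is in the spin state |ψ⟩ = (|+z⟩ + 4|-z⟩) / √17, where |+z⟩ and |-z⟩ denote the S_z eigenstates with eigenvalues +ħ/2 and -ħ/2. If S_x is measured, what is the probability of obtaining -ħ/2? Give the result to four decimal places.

|-x⟩ = (|+z⟩ - |-z⟩)/√2, so ⟨-x|ψ⟩ = (-3) / (√2·√17).
P = |-3|² / 34 = 9/34.

0.2647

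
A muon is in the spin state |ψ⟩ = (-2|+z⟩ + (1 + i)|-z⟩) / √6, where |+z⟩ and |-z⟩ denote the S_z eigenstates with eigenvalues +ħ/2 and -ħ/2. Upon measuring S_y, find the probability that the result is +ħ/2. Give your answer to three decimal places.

0.167

|+y⟩ = (|+z⟩ + i|-z⟩)/√2, so ⟨+y|ψ⟩ = (-1 - i) / (√2·√6).
P = |-1 - i|² / 12 = 2/12.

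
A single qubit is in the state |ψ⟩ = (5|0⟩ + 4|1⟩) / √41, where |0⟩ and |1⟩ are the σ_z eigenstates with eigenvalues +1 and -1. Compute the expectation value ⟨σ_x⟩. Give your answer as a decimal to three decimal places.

0.976

⟨σ_x⟩ = 2 Re(a* b)/(|a|²+|b|²) with a = 5, b = 4.
a* b = 20, so ⟨σ_x⟩ = 40/41.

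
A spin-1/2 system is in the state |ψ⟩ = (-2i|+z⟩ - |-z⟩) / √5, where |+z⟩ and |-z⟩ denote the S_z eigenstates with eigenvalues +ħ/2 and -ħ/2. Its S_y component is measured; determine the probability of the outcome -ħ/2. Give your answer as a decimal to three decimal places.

0.900

|-y⟩ = (|+z⟩ - i|-z⟩)/√2, so ⟨-y|ψ⟩ = (-3i) / (√2·√5).
P = |-3i|² / 10 = 9/10.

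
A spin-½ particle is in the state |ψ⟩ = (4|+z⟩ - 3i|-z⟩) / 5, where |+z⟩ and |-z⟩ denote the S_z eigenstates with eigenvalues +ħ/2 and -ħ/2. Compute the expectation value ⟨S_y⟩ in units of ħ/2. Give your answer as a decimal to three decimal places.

⟨σ_y⟩ = 2 Im(a* b)/(|a|²+|b|²) with a = 4, b = -3i.
a* b = -12i, so ⟨σ_y⟩ = -24/25.
⟨S_y⟩ = (ħ/2)·⟨σ_y⟩.

-0.960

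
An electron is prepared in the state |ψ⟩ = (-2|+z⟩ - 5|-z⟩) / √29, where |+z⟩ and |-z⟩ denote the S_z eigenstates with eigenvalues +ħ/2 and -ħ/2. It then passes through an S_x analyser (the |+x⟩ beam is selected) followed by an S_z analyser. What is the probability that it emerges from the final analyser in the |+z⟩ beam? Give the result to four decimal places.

First analyser (S_x): P(|+x⟩) = |⟨+x|ψ⟩|² = 49/58.
After stage 1 the state is |+x⟩; P(|+z⟩) = |⟨+z|+x⟩|² = 1/2.
Joint probability = 49/58 × 1/2 = 0.4224.

0.4224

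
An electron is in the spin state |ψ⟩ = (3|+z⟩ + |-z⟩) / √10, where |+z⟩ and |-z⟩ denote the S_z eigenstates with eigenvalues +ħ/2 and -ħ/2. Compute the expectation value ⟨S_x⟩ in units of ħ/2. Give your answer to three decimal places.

⟨σ_x⟩ = 2 Re(a* b)/(|a|²+|b|²) with a = 3, b = 1.
a* b = 3, so ⟨σ_x⟩ = 6/10.
⟨S_x⟩ = (ħ/2)·⟨σ_x⟩.

0.600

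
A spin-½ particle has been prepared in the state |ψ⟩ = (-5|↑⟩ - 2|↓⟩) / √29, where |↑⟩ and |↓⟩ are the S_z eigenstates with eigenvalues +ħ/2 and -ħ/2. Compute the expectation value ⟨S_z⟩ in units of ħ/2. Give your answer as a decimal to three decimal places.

0.724

⟨σ_z⟩ = |a|² - |b|² divided by |a|²+|b|², with a, b the |↑⟩, |↓⟩ amplitudes.
= (25 - 4)/29 = 21/29.
⟨S_z⟩ = (ħ/2)·⟨σ_z⟩.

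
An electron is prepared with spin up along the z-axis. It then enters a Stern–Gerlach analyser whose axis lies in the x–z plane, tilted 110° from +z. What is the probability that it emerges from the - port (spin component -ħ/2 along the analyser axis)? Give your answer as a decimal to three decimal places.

0.671

For spin-½, the probability of finding spin-up along an axis at angle θ to the initial spin direction is cos²(θ/2); spin-down is sin²(θ/2).
θ = 110°, so P = sin²(55°) ≈ 0.671.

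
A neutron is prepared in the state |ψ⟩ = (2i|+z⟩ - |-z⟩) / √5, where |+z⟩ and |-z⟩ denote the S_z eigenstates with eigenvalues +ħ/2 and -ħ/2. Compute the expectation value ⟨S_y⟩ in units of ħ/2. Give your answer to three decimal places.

⟨σ_y⟩ = 2 Im(a* b)/(|a|²+|b|²) with a = 2i, b = -1.
a* b = 2i, so ⟨σ_y⟩ = 4/5.
⟨S_y⟩ = (ħ/2)·⟨σ_y⟩.

0.800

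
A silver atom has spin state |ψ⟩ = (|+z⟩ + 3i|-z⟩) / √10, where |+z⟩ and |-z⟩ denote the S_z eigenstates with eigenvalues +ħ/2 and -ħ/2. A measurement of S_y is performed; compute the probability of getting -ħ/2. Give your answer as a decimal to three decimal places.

|-y⟩ = (|+z⟩ - i|-z⟩)/√2, so ⟨-y|ψ⟩ = (-2) / (√2·√10).
P = |-2|² / 20 = 4/20.

0.200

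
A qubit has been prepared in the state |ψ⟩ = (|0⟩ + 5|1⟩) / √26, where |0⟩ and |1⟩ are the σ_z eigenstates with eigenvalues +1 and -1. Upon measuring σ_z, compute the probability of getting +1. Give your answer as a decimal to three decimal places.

0.038

The +1 outcome corresponds to |0⟩. Its amplitude in |ψ⟩ is 1/√26.
P = |1|² / 26 = 1/26.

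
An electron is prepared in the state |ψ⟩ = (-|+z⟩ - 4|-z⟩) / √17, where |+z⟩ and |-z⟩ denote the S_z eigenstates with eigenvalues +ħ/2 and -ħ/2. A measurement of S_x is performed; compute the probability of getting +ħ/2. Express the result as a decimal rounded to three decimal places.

0.735

|+x⟩ = (|+z⟩ + |-z⟩)/√2, so ⟨+x|ψ⟩ = (-5) / (√2·√17).
P = |-5|² / 34 = 25/34.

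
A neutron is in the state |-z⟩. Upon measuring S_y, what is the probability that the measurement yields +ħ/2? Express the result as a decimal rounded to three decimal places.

0.500

In the S_z basis, |-z⟩ = |-z⟩ and |+y⟩ = (|+z⟩ + i|-z⟩)/√2.
|⟨+y|-z⟩|² = 1/2.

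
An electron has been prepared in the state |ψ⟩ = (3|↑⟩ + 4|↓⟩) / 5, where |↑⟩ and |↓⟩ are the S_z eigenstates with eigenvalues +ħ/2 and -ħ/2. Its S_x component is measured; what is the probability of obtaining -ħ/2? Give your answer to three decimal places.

0.020

|-x⟩ = (|↑⟩ - |↓⟩)/√2, so ⟨-x|ψ⟩ = (-1) / (√2·5).
P = |-1|² / 50 = 1/50.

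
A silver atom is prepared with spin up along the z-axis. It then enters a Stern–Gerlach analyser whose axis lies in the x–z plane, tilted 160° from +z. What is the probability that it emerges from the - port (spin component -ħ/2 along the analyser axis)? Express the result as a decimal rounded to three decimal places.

For spin-½, the probability of finding spin-up along an axis at angle θ to the initial spin direction is cos²(θ/2); spin-down is sin²(θ/2).
θ = 160°, so P = sin²(80°) ≈ 0.970.

0.970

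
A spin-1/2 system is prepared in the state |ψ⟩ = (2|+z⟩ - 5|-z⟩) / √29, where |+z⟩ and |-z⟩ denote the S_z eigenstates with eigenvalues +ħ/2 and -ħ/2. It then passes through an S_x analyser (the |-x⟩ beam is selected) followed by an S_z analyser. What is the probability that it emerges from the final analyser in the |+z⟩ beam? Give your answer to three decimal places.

0.422

First analyser (S_x): P(|-x⟩) = |⟨-x|ψ⟩|² = 49/58.
After stage 1 the state is |-x⟩; P(|+z⟩) = |⟨+z|-x⟩|² = 1/2.
Joint probability = 49/58 × 1/2 = 0.422.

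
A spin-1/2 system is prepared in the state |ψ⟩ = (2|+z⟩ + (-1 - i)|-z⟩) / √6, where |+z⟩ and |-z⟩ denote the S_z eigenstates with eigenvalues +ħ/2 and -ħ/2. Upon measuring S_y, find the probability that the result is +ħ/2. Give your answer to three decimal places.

|+y⟩ = (|+z⟩ + i|-z⟩)/√2, so ⟨+y|ψ⟩ = (1 + i) / (√2·√6).
P = |1 + i|² / 12 = 2/12.

0.167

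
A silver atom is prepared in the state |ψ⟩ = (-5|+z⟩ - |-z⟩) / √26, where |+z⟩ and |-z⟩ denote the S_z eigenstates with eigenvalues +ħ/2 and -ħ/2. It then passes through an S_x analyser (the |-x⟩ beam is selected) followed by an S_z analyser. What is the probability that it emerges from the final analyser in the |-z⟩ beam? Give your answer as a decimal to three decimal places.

First analyser (S_x): P(|-x⟩) = |⟨-x|ψ⟩|² = 16/52.
After stage 1 the state is |-x⟩; P(|-z⟩) = |⟨-z|-x⟩|² = 1/2.
Joint probability = 16/52 × 1/2 = 0.154.

0.154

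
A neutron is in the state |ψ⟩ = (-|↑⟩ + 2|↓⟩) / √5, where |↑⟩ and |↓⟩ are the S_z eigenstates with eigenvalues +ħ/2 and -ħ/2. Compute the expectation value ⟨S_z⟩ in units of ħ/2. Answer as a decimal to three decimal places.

⟨σ_z⟩ = |a|² - |b|² divided by |a|²+|b|², with a, b the |↑⟩, |↓⟩ amplitudes.
= (1 - 4)/5 = -3/5.
⟨S_z⟩ = (ħ/2)·⟨σ_z⟩.

-0.600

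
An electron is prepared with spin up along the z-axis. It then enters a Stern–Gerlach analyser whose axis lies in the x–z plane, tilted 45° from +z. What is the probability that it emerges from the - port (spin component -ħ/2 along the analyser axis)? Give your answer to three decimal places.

For spin-½, the probability of finding spin-up along an axis at angle θ to the initial spin direction is cos²(θ/2); spin-down is sin²(θ/2).
θ = 45°, so P = sin²(22.5°) ≈ 0.146.

0.146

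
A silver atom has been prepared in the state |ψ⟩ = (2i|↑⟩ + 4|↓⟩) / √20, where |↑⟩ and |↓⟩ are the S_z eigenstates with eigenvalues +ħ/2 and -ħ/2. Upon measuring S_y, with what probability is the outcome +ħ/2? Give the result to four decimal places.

|+y⟩ = (|↑⟩ + i|↓⟩)/√2, so ⟨+y|ψ⟩ = (-2i) / (√2·√20).
P = |-2i|² / 40 = 4/40.

0.1000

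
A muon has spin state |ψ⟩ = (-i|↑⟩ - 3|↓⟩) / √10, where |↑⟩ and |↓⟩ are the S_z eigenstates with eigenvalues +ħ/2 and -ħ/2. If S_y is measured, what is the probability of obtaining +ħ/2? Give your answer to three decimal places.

0.200

|+y⟩ = (|↑⟩ + i|↓⟩)/√2, so ⟨+y|ψ⟩ = (2i) / (√2·√10).
P = |2i|² / 20 = 4/20.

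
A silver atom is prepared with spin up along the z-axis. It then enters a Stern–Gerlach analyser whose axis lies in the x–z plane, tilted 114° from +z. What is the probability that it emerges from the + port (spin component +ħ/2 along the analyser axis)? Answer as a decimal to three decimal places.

0.297

For spin-½, the probability of finding spin-up along an axis at angle θ to the initial spin direction is cos²(θ/2); spin-down is sin²(θ/2).
θ = 114°, so P = cos²(57°) ≈ 0.297.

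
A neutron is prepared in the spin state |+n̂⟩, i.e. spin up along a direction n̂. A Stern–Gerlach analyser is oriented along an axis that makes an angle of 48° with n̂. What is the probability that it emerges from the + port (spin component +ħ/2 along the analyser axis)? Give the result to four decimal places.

For spin-½, the probability of finding spin-up along an axis at angle θ to the initial spin direction is cos²(θ/2); spin-down is sin²(θ/2).
θ = 48°, so P = cos²(24°) ≈ 0.8346.

0.8346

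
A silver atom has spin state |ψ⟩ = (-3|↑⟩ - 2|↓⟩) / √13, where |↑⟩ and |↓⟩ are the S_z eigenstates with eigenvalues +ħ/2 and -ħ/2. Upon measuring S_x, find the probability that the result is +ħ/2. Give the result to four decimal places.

0.9615

|+x⟩ = (|↑⟩ + |↓⟩)/√2, so ⟨+x|ψ⟩ = (-5) / (√2·√13).
P = |-5|² / 26 = 25/26.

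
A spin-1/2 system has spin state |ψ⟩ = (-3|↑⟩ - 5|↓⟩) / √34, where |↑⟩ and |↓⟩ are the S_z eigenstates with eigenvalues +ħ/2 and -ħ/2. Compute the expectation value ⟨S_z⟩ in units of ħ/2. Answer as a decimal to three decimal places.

-0.471

⟨σ_z⟩ = |a|² - |b|² divided by |a|²+|b|², with a, b the |↑⟩, |↓⟩ amplitudes.
= (9 - 25)/34 = -16/34.
⟨S_z⟩ = (ħ/2)·⟨σ_z⟩.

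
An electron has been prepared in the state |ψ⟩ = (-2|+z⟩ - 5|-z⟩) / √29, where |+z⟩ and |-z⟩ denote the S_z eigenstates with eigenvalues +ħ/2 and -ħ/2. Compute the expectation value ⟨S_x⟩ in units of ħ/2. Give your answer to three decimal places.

⟨σ_x⟩ = 2 Re(a* b)/(|a|²+|b|²) with a = -2, b = -5.
a* b = 10, so ⟨σ_x⟩ = 20/29.
⟨S_x⟩ = (ħ/2)·⟨σ_x⟩.

0.690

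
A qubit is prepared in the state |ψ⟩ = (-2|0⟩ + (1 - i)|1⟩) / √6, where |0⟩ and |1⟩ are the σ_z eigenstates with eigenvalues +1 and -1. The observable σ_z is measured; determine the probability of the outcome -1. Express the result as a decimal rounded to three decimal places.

0.333

The -1 outcome corresponds to |1⟩. Its amplitude in |ψ⟩ is (1 - i)/√6.
P = |1 - i|² / 6 = 2/6.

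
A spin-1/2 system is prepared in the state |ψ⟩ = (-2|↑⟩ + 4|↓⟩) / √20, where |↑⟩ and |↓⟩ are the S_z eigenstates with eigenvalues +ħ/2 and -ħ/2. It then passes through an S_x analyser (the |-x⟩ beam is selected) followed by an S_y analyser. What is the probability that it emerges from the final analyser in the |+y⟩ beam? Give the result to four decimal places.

0.4500

First analyser (S_x): P(|-x⟩) = |⟨-x|ψ⟩|² = 36/40.
After stage 1 the state is |-x⟩; P(|+y⟩) = |⟨+y|-x⟩|² = 1/2.
Joint probability = 36/40 × 1/2 = 0.4500.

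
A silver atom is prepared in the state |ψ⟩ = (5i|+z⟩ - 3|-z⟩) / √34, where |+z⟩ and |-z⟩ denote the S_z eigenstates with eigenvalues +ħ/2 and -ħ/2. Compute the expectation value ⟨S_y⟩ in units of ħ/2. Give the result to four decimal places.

⟨σ_y⟩ = 2 Im(a* b)/(|a|²+|b|²) with a = 5i, b = -3.
a* b = 15i, so ⟨σ_y⟩ = 30/34.
⟨S_y⟩ = (ħ/2)·⟨σ_y⟩.

0.8824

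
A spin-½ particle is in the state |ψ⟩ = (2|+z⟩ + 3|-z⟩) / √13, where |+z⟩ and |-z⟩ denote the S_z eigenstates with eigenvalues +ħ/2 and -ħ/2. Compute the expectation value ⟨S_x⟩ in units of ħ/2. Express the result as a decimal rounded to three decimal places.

0.923

⟨σ_x⟩ = 2 Re(a* b)/(|a|²+|b|²) with a = 2, b = 3.
a* b = 6, so ⟨σ_x⟩ = 12/13.
⟨S_x⟩ = (ħ/2)·⟨σ_x⟩.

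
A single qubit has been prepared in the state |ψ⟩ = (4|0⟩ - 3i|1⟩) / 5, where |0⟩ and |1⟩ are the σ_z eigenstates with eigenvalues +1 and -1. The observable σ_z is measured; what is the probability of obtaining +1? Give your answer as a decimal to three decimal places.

The +1 outcome corresponds to |0⟩. Its amplitude in |ψ⟩ is 4/5.
P = |4|² / 25 = 16/25.

0.640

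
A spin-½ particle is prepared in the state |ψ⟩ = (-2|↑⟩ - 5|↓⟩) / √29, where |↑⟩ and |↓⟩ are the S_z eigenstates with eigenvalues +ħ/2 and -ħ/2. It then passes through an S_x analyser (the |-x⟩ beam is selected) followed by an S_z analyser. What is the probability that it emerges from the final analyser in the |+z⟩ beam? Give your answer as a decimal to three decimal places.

First analyser (S_x): P(|-x⟩) = |⟨-x|ψ⟩|² = 9/58.
After stage 1 the state is |-x⟩; P(|+z⟩) = |⟨+z|-x⟩|² = 1/2.
Joint probability = 9/58 × 1/2 = 0.078.

0.078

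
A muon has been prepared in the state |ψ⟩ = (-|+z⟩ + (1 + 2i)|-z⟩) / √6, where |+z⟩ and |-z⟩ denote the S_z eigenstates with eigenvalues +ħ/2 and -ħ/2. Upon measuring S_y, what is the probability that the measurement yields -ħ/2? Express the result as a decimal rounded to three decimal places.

0.833

|-y⟩ = (|+z⟩ - i|-z⟩)/√2, so ⟨-y|ψ⟩ = (-3 + i) / (√2·√6).
P = |-3 + i|² / 12 = 10/12.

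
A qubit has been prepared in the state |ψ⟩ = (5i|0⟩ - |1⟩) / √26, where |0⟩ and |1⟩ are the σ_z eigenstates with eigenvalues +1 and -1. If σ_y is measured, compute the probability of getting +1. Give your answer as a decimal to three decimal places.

0.692

|+y⟩ = (|0⟩ + i|1⟩)/√2, so ⟨+y|ψ⟩ = (6i) / (√2·√26).
P = |6i|² / 52 = 36/52.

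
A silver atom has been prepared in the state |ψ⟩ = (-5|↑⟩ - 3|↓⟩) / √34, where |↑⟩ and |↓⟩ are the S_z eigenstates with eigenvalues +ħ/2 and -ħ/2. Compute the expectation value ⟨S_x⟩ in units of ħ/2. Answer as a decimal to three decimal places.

⟨σ_x⟩ = 2 Re(a* b)/(|a|²+|b|²) with a = -5, b = -3.
a* b = 15, so ⟨σ_x⟩ = 30/34.
⟨S_x⟩ = (ħ/2)·⟨σ_x⟩.

0.882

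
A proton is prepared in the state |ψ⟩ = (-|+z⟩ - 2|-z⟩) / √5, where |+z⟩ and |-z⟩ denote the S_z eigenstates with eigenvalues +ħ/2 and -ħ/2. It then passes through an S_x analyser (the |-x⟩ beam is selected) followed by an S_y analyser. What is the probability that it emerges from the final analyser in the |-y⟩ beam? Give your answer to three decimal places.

0.050

First analyser (S_x): P(|-x⟩) = |⟨-x|ψ⟩|² = 1/10.
After stage 1 the state is |-x⟩; P(|-y⟩) = |⟨-y|-x⟩|² = 1/2.
Joint probability = 1/10 × 1/2 = 0.050.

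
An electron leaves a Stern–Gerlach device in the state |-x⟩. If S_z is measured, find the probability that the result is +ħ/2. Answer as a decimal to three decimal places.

In the S_z basis, |-x⟩ = (|+z⟩ - |-z⟩)/√2 and |+z⟩ = |+z⟩.
|⟨+z|-x⟩|² = 1/2.

0.500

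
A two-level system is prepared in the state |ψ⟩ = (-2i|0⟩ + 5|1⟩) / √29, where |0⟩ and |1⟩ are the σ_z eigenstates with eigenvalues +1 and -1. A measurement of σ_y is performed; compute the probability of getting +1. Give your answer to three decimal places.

0.845

|+y⟩ = (|0⟩ + i|1⟩)/√2, so ⟨+y|ψ⟩ = (-7i) / (√2·√29).
P = |-7i|² / 58 = 49/58.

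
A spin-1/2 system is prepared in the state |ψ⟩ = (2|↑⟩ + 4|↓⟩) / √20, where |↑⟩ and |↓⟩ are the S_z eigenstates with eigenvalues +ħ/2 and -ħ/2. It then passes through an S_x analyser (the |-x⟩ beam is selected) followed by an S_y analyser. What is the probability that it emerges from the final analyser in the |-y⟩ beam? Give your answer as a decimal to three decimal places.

0.050

First analyser (S_x): P(|-x⟩) = |⟨-x|ψ⟩|² = 4/40.
After stage 1 the state is |-x⟩; P(|-y⟩) = |⟨-y|-x⟩|² = 1/2.
Joint probability = 4/40 × 1/2 = 0.050.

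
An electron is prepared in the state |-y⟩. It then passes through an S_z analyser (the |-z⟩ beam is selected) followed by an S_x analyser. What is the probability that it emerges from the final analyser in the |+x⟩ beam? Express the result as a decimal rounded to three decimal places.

0.250

First analyser (S_z): from |-y⟩, P(|-z⟩) = 1/2.
After stage 1 the state is |-z⟩; P(|+x⟩) = |⟨+x|-z⟩|² = 1/2.
Joint probability = 1/2 × 1/2 = 0.250.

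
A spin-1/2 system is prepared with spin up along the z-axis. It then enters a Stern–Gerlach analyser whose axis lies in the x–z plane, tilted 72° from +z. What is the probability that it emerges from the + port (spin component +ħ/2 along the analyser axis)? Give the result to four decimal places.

0.6545

For spin-½, the probability of finding spin-up along an axis at angle θ to the initial spin direction is cos²(θ/2); spin-down is sin²(θ/2).
θ = 72°, so P = cos²(36°) ≈ 0.6545.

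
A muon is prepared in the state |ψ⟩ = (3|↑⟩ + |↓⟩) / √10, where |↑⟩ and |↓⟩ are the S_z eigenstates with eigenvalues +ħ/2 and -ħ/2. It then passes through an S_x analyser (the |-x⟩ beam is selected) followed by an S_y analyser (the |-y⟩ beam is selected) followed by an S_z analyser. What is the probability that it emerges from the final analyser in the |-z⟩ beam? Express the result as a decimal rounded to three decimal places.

First analyser (S_x): P(|-x⟩) = |⟨-x|ψ⟩|² = 4/20.
After stage 1 the state is |-x⟩; P(|-y⟩) = |⟨-y|-x⟩|² = 1/2.
After stage 2 the state is |-y⟩; P(|-z⟩) = |⟨-z|-y⟩|² = 1/2.
Joint probability = 4/20 × 1/2 × 1/2 = 0.050.

0.050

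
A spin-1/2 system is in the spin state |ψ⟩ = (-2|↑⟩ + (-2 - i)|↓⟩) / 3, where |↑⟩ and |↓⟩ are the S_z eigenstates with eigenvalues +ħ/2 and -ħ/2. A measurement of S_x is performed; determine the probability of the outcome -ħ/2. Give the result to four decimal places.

|-x⟩ = (|↑⟩ - |↓⟩)/√2, so ⟨-x|ψ⟩ = (i) / (√2·3).
P = |i|² / 18 = 1/18.

0.0556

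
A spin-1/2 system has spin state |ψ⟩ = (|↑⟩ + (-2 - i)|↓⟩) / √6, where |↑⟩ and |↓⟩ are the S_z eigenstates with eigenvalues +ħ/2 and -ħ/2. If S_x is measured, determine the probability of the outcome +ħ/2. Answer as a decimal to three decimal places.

|+x⟩ = (|↑⟩ + |↓⟩)/√2, so ⟨+x|ψ⟩ = (-1 - i) / (√2·√6).
P = |-1 - i|² / 12 = 2/12.

0.167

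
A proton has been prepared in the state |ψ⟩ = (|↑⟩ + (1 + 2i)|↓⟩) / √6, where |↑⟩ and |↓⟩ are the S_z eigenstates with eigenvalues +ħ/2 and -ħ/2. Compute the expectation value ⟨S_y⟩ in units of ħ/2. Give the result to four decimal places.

⟨σ_y⟩ = 2 Im(a* b)/(|a|²+|b|²) with a = 1, b = (1 + 2i).
a* b = (1 + 2i), so ⟨σ_y⟩ = 4/6.
⟨S_y⟩ = (ħ/2)·⟨σ_y⟩.

0.6667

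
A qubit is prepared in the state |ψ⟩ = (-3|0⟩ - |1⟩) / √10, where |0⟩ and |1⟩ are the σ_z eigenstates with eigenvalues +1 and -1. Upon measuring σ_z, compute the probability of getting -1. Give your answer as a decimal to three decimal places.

0.100

The -1 outcome corresponds to |1⟩. Its amplitude in |ψ⟩ is -1/√10.
P = |-1|² / 10 = 1/10.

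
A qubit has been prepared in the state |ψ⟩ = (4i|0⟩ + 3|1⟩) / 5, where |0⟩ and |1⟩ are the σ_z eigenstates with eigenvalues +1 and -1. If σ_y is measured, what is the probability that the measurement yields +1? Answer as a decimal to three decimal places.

0.020

|+y⟩ = (|0⟩ + i|1⟩)/√2, so ⟨+y|ψ⟩ = (i) / (√2·5).
P = |i|² / 50 = 1/50.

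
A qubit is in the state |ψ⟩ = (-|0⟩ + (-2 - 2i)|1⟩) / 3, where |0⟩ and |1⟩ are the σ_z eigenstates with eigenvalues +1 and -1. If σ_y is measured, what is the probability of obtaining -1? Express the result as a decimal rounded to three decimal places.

0.278

|-y⟩ = (|0⟩ - i|1⟩)/√2, so ⟨-y|ψ⟩ = (1 - 2i) / (√2·3).
P = |1 - 2i|² / 18 = 5/18.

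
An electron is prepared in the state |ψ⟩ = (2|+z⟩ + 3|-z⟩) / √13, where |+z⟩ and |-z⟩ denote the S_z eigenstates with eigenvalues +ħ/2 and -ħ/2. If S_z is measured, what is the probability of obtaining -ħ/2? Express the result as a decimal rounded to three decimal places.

The -ħ/2 outcome corresponds to |-z⟩. Its amplitude in |ψ⟩ is 3/√13.
P = |3|² / 13 = 9/13.

0.692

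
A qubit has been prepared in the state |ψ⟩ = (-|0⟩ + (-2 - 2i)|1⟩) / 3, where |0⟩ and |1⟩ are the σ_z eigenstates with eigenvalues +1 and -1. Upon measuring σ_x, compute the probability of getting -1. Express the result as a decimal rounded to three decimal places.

0.278

|-x⟩ = (|0⟩ - |1⟩)/√2, so ⟨-x|ψ⟩ = (1 + 2i) / (√2·3).
P = |1 + 2i|² / 18 = 5/18.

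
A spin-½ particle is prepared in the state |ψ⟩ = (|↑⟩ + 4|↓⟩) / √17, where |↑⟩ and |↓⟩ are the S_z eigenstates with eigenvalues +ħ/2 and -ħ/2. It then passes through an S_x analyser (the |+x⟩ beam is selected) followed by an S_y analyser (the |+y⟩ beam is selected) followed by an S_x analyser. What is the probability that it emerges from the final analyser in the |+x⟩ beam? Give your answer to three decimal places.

0.184

First analyser (S_x): P(|+x⟩) = |⟨+x|ψ⟩|² = 25/34.
After stage 1 the state is |+x⟩; P(|+y⟩) = |⟨+y|+x⟩|² = 1/2.
After stage 2 the state is |+y⟩; P(|+x⟩) = |⟨+x|+y⟩|² = 1/2.
Joint probability = 25/34 × 1/2 × 1/2 = 0.184.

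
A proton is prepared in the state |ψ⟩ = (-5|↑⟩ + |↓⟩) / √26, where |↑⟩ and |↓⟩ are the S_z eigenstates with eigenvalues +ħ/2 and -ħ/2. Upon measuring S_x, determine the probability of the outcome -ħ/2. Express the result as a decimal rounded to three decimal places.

0.692

|-x⟩ = (|↑⟩ - |↓⟩)/√2, so ⟨-x|ψ⟩ = (-6) / (√2·√26).
P = |-6|² / 52 = 36/52.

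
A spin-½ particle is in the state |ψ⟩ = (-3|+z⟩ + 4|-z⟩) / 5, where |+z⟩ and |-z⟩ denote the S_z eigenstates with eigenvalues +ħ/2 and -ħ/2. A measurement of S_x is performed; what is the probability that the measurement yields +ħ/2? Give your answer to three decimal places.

0.020

|+x⟩ = (|+z⟩ + |-z⟩)/√2, so ⟨+x|ψ⟩ = (1) / (√2·5).
P = |1|² / 50 = 1/50.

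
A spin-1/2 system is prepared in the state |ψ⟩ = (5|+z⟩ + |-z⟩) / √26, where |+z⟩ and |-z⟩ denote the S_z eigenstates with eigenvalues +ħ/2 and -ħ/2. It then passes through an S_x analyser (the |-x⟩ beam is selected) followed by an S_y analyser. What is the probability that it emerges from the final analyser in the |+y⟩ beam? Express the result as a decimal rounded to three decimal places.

0.154

First analyser (S_x): P(|-x⟩) = |⟨-x|ψ⟩|² = 16/52.
After stage 1 the state is |-x⟩; P(|+y⟩) = |⟨+y|-x⟩|² = 1/2.
Joint probability = 16/52 × 1/2 = 0.154.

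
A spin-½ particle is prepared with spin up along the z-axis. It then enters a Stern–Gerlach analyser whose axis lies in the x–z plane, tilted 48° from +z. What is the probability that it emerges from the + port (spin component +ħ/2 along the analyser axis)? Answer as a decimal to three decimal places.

For spin-½, the probability of finding spin-up along an axis at angle θ to the initial spin direction is cos²(θ/2); spin-down is sin²(θ/2).
θ = 48°, so P = cos²(24°) ≈ 0.835.

0.835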